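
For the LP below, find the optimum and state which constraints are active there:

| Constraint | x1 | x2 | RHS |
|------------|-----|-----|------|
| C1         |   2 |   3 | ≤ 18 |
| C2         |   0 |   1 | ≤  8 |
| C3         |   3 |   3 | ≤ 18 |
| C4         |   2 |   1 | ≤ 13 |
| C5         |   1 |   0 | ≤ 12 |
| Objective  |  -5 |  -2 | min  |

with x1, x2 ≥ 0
Optimal: x1 = 6, x2 = 0
Slack at optimum:
  C1: slack = 6
  C2: slack = 8
  C3: slack = 0 (binding)
  C4: slack = 1
  C5: slack = 6
  x1 ≥ 0: x1 = 6
  x2 ≥ 0: x2 = 0 (binding)
Binding constraints: C3, x2 ≥ 0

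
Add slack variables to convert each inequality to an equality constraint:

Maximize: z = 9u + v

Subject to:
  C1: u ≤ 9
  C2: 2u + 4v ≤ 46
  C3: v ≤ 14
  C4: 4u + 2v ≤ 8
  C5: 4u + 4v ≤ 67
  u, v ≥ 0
max z = 9u + v

s.t.
  u + s1 = 9
  2u + 4v + s2 = 46
  v + s3 = 14
  4u + 2v + s4 = 8
  4u + 4v + s5 = 67
  u, v, s1, s2, s3, s4, s5 ≥ 0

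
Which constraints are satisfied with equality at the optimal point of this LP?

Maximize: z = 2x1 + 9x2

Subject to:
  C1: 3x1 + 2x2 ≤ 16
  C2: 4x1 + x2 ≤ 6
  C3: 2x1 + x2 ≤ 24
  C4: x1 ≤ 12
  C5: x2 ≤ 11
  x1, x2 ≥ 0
Optimal: x1 = 0, x2 = 6
Slack at optimum:
  C1: slack = 4
  C2: slack = 0 (binding)
  C3: slack = 18
  C4: slack = 12
  C5: slack = 5
  x1 ≥ 0: x1 = 0 (binding)
  x2 ≥ 0: x2 = 6
Binding constraints: C2, x1 ≥ 0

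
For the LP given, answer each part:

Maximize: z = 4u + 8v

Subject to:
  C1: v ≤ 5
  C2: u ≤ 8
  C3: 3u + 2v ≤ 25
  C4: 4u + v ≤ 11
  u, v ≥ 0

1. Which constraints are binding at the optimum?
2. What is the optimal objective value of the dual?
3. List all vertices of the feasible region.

1. C1, C4
2. 46 (by strong duality, equal to the primal optimum)
3. (0, 0), (2.75, 0), (1.5, 5), (0, 5)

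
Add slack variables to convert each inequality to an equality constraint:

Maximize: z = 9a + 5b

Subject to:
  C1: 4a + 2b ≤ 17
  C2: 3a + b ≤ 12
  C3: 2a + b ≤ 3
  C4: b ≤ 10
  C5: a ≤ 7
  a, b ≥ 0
max z = 9a + 5b

s.t.
  4a + 2b + s1 = 17
  3a + b + s2 = 12
  2a + b + s3 = 3
  b + s4 = 10
  a + s5 = 7
  a, b, s1, s2, s3, s4, s5 ≥ 0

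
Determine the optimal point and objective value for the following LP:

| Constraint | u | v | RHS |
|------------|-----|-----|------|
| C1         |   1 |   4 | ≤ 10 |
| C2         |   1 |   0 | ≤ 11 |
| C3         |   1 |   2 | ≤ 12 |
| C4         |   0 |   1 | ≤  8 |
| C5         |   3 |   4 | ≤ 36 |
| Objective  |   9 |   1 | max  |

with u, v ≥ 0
u = 10, v = 0, z = 90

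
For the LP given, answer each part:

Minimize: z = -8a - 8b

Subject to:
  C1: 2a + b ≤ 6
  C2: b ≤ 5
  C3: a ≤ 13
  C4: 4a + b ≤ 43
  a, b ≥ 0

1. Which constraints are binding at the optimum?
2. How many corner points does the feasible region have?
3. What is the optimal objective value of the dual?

1. C1, C2
2. 4
3. -44 (by strong duality, equal to the primal optimum)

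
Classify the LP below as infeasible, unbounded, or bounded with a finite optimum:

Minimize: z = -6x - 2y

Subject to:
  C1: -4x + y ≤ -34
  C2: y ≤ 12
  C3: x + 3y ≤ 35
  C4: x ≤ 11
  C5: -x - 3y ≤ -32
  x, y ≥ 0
The point (11, 8) satisfies every constraint, so the LP is feasible; the constraints give x ≤ 11 and y ≤ 12, which with x, y ≥ 0 keep the feasible region inside a bounded box. A feasible, bounded LP attains a finite optimum at a vertex.

The LP has an optimal solution: (11, 8) with z = -82.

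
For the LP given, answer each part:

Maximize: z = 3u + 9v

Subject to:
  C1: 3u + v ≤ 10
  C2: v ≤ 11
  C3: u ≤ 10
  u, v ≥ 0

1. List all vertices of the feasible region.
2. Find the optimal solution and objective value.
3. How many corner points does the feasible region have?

1. (0, 0), (3.333, 0), (0, 10)
2. u = 0, v = 10, z = 90
3. 3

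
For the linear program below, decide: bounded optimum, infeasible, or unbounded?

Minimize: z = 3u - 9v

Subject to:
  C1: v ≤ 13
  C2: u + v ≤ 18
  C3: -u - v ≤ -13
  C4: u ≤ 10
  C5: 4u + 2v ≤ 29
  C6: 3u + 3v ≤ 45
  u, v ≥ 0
The point (0, 13) satisfies every constraint, so the LP is feasible; the constraints give u ≤ 10 and v ≤ 13, which with u, v ≥ 0 keep the feasible region inside a bounded box. A feasible, bounded LP attains a finite optimum at a vertex.

Evaluating z = 3u - 9v at each vertex:
  (1.5, 11.5): z = -99
  (0.75, 13): z = -114.8
  (0, 13): z = -117

Bounded optimum: z* = -117 at (0, 13).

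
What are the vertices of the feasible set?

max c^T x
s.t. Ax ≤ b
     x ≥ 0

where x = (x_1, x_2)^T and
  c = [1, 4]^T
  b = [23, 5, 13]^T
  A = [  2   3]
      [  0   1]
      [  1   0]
Each vertex is the intersection of two constraint boundaries that also satisfies all remaining constraints:
  x_1 = 0 and x_2 = 0 → (0, 0)
  2x_1 + 3x_2 = 23 and x_2 = 0 → (11.5, 0)
  2x_1 + 3x_2 = 23 and x_2 = 5 → (4, 5)
  x_2 = 5 and x_1 = 0 → (0, 5)

Vertices: (0, 0), (11.5, 0), (4, 5), (0, 5)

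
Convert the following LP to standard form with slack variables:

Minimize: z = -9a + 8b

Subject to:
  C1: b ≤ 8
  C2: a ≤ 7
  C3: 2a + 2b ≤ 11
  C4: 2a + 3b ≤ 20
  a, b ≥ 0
min z = -9a + 8b

s.t.
  b + s1 = 8
  a + s2 = 7
  2a + 2b + s3 = 11
  2a + 3b + s4 = 20
  a, b, s1, s2, s3, s4 ≥ 0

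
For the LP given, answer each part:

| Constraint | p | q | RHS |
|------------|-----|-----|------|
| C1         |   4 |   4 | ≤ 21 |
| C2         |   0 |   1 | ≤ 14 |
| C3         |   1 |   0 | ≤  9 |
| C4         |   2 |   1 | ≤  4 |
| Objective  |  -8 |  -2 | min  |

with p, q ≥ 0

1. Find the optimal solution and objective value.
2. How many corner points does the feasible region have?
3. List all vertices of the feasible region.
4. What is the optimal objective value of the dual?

1. p = 2, q = 0, z = -16
2. 3
3. (0, 0), (2, 0), (0, 4)
4. -16 (by strong duality, equal to the primal optimum)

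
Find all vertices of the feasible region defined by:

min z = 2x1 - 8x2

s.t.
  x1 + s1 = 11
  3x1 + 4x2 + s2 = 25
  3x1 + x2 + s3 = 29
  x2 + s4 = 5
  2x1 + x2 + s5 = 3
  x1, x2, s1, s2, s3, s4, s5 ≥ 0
Each vertex is the intersection of two constraint boundaries that also satisfies all remaining constraints:
  x1 = 0 and x2 = 0 → (0, 0)
  2x1 + x2 = 3 and x2 = 0 → (1.5, 0)
  2x1 + x2 = 3 and x1 = 0 → (0, 3)

Vertices: (0, 0), (1.5, 0), (0, 3)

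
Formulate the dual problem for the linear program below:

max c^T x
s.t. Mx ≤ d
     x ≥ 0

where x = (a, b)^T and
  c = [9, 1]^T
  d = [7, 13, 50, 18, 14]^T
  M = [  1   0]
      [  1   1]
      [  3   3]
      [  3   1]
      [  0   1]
Minimize: z = 7y1 + 13y2 + 50y3 + 18y4 + 14y5

Subject to:
  C1: -y1 - y2 - 3y3 - 3y4 ≤ -9
  C2: -y2 - 3y3 - y4 - y5 ≤ -1
  y1, y2, y3, y4, y5 ≥ 0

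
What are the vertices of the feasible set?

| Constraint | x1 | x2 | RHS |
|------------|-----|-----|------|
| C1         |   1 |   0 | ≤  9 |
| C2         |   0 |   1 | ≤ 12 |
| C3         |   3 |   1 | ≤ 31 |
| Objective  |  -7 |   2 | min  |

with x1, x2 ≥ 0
Each vertex is the intersection of two constraint boundaries that also satisfies all remaining constraints:
  x1 = 0 and x2 = 0 → (0, 0)
  x1 = 9 and x2 = 0 → (9, 0)
  x1 = 9 and 3x1 + x2 = 31 → (9, 4)
  x2 = 12 and 3x1 + x2 = 31 → (6.333, 12)
  x2 = 12 and x1 = 0 → (0, 12)

Vertices: (0, 0), (9, 0), (9, 4), (6.333, 12), (0, 12)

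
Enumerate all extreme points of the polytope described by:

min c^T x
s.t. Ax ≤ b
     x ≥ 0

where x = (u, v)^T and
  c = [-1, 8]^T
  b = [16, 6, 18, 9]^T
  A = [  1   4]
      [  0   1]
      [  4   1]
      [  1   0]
Each vertex is the intersection of two constraint boundaries that also satisfies all remaining constraints:
  u = 0 and v = 0 → (0, 0)
  4u + v = 18 and v = 0 → (4.5, 0)
  u + 4v = 16 and 4u + v = 18 → (3.733, 3.067)
  u + 4v = 16 and u = 0 → (0, 4)

Vertices: (0, 0), (4.5, 0), (3.733, 3.067), (0, 4)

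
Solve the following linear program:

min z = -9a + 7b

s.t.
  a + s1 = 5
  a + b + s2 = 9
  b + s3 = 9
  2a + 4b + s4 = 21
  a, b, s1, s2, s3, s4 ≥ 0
a = 5, b = 0, z = -45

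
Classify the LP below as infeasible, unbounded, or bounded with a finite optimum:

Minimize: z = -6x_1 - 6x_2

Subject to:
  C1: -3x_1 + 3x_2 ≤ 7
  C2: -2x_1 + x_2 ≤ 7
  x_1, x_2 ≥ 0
Feasible point: (0, 0) satisfies every constraint, so the LP is feasible.
Direction d = (1, 0): for each constraint row a, a·d ≤ 0 —
  (-3)(1) + (3)(0) = -3 ≤ 0
  (-2)(1) + (1)(0) = -2 ≤ 0
and d ≥ 0, so (0, 0) + t·d stays feasible for every t ≥ 0. Along this ray z = -6x_1 - 6x_2 changes by -6 per unit t, so z → −∞.

Unbounded: there is a feasible ray along which z → −∞.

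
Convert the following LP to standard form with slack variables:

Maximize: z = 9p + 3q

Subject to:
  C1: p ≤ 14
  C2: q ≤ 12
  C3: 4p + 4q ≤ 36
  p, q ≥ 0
max z = 9p + 3q

s.t.
  p + s1 = 14
  q + s2 = 12
  4p + 4q + s3 = 36
  p, q, s1, s2, s3 ≥ 0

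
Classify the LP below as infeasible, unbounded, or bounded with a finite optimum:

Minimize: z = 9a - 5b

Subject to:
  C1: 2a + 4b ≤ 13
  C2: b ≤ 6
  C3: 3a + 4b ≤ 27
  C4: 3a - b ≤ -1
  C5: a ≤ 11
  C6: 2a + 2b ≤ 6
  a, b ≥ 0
The point (0, 3) satisfies every constraint, so the LP is feasible; the constraints give a ≤ 11 and b ≤ 6, which with a, b ≥ 0 keep the feasible region inside a bounded box. A feasible, bounded LP attains a finite optimum at a vertex.

The LP has an optimal solution: (0, 3) with z = -15.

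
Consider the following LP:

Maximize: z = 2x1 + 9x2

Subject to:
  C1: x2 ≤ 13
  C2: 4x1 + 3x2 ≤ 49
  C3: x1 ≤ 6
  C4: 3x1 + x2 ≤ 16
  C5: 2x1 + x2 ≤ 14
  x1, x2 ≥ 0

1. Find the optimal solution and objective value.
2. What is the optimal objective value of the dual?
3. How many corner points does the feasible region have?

1. x1 = 0.5, x2 = 13, z = 118
2. 118 (by strong duality, equal to the primal optimum)
3. 5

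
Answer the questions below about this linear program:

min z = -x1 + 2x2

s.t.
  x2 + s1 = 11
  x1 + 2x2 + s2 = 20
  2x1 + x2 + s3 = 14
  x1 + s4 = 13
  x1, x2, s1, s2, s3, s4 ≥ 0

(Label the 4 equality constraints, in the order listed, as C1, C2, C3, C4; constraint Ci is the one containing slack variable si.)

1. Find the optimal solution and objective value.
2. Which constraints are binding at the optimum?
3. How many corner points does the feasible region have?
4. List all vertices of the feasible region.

1. x1 = 7, x2 = 0, z = -7
2. C3, x2 ≥ 0
3. 4
4. (0, 0), (7, 0), (2.667, 8.667), (0, 10)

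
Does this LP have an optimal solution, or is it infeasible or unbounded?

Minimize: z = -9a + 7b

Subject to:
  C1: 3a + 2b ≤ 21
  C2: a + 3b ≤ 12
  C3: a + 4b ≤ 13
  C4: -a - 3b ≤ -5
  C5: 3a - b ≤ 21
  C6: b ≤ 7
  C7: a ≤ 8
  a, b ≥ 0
The point (7, 0) satisfies every constraint, so the LP is feasible; the constraints give a ≤ 8 and b ≤ 7, which with a, b ≥ 0 keep the feasible region inside a bounded box. A feasible, bounded LP attains a finite optimum at a vertex.

Evaluating z = -9a + 7b at each vertex:
  (5, 0): z = -45
  (7, 0): z = -63
  (5.8, 1.8): z = -39.6
  (0, 3.25): z = 22.75
  (0, 1.667): z = 11.67

Bounded optimum: z* = -63 at (7, 0).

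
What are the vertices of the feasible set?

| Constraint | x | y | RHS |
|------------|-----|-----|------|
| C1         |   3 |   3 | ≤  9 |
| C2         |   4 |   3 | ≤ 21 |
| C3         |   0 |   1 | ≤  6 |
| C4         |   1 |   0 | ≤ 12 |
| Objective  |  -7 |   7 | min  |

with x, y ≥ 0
Each vertex is the intersection of two constraint boundaries that also satisfies all remaining constraints:
  x = 0 and y = 0 → (0, 0)
  3x + 3y = 9 and y = 0 → (3, 0)
  3x + 3y = 9 and x = 0 → (0, 3)

Vertices: (0, 0), (3, 0), (0, 3)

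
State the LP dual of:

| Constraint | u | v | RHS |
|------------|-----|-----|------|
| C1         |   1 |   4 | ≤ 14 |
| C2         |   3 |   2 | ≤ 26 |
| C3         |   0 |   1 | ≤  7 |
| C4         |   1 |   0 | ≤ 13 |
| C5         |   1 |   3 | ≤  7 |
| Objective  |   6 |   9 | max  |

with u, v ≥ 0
Minimize: z = 14y1 + 26y2 + 7y3 + 13y4 + 7y5

Subject to:
  C1: -y1 - 3y2 - y4 - y5 ≤ -6
  C2: -4y1 - 2y2 - y3 - 3y5 ≤ -9
  y1, y2, y3, y4, y5 ≥ 0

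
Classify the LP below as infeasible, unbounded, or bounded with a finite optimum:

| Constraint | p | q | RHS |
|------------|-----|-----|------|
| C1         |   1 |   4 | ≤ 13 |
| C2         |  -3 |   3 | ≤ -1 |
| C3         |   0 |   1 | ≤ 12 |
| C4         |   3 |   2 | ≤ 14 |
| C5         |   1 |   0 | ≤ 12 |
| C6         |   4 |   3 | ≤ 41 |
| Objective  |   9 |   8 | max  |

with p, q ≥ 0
The point (3, 2.5) satisfies every constraint, so the LP is feasible; the constraints give p ≤ 12 and q ≤ 12, which with p, q ≥ 0 keep the feasible region inside a bounded box. A feasible, bounded LP attains a finite optimum at a vertex.

Evaluating z = 9p + 8q at each vertex:
  (0.3333, 0): z = 3
  (4.667, 0): z = 42
  (3, 2.5): z = 47
  (2.867, 2.533): z = 46.07

Feasible with finite optimum z* = 47 at (3, 2.5).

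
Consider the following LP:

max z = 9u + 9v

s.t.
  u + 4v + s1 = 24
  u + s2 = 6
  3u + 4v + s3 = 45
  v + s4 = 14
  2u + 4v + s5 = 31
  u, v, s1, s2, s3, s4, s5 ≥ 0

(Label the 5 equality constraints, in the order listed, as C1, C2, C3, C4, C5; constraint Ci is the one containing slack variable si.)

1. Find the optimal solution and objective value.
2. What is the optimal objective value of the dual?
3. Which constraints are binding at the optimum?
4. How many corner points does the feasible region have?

1. u = 6, v = 4.5, z = 94.5
2. 94.5 (by strong duality, equal to the primal optimum)
3. C1, C2
4. 4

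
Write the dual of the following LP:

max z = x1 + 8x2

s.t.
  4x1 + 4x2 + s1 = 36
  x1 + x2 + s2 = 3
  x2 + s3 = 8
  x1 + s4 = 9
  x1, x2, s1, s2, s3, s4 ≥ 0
Minimize: z = 36y1 + 3y2 + 8y3 + 9y4

Subject to:
  C1: -4y1 - y2 - y4 ≤ -1
  C2: -4y1 - y2 - y3 ≤ -8
  y1, y2, y3, y4 ≥ 0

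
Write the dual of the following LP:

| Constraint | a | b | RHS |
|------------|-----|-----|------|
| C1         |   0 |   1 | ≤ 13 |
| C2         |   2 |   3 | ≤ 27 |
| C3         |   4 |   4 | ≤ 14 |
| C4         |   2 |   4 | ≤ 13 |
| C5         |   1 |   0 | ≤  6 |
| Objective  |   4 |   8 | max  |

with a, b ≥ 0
Minimize: z = 13y1 + 27y2 + 14y3 + 13y4 + 6y5

Subject to:
  C1: -2y2 - 4y3 - 2y4 - y5 ≤ -4
  C2: -y1 - 3y2 - 4y3 - 4y4 ≤ -8
  y1, y2, y3, y4, y5 ≥ 0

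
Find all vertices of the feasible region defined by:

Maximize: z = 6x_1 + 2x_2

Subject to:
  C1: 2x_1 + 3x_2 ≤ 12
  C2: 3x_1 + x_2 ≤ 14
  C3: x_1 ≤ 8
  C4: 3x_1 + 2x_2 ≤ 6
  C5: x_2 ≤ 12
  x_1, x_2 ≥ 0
Each vertex is the intersection of two constraint boundaries that also satisfies all remaining constraints:
  x_1 = 0 and x_2 = 0 → (0, 0)
  3x_1 + 2x_2 = 6 and x_2 = 0 → (2, 0)
  3x_1 + 2x_2 = 6 and x_1 = 0 → (0, 3)

Vertices: (0, 0), (2, 0), (0, 3)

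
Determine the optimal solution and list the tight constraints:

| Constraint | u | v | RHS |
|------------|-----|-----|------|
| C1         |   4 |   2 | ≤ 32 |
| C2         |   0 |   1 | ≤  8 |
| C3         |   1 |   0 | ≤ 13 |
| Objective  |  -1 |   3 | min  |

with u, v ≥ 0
Optimal: u = 8, v = 0
Slack at optimum:
  C1: slack = 0 (binding)
  C2: slack = 8
  C3: slack = 5
  u ≥ 0: u = 8
  v ≥ 0: v = 0 (binding)
Binding constraints: C1, v ≥ 0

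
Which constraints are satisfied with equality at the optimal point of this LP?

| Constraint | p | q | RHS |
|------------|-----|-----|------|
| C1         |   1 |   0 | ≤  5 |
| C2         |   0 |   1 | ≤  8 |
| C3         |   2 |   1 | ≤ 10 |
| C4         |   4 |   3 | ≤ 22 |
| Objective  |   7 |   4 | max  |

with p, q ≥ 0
Optimal: p = 4, q = 2
Binding: C3, C4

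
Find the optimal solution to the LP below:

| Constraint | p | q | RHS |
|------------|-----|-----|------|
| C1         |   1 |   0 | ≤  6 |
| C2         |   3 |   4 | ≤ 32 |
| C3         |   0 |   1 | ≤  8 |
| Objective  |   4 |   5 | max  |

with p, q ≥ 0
Each vertex is the intersection of two constraint boundaries that also satisfies all remaining constraints:
  p = 0 and q = 0 → (0, 0)
  p = 6 and q = 0 → (6, 0)
  p = 6 and 3p + 4q = 32 → (6, 3.5)
  3p + 4q = 32 and q = 8 → (0, 8)

Evaluating z = 4p + 5q at each vertex:
  (0, 0): z = 0
  (6, 0): z = 24
  (6, 3.5): z = 41.5
  (0, 8): z = 40

The maximum is at (6, 3.5) with z = 41.5.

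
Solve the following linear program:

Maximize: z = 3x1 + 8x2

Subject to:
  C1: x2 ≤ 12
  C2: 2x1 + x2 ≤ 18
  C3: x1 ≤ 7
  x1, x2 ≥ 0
Each vertex is the intersection of two constraint boundaries that also satisfies all remaining constraints:
  x1 = 0 and x2 = 0 → (0, 0)
  x1 = 7 and x2 = 0 → (7, 0)
  2x1 + x2 = 18 and x1 = 7 → (7, 4)
  x2 = 12 and 2x1 + x2 = 18 → (3, 12)
  x2 = 12 and x1 = 0 → (0, 12)

Evaluating z = 3x1 + 8x2 at each vertex:
  (0, 0): z = 0
  (7, 0): z = 21
  (7, 4): z = 53
  (3, 12): z = 105
  (0, 12): z = 96

The maximum is at (3, 12) with z = 105.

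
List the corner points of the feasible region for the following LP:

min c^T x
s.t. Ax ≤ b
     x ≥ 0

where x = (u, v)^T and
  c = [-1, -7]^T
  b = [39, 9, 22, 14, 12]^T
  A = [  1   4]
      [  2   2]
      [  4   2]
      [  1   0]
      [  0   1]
Each vertex is the intersection of two constraint boundaries that also satisfies all remaining constraints:
  u = 0 and v = 0 → (0, 0)
  2u + 2v = 9 and v = 0 → (4.5, 0)
  2u + 2v = 9 and u = 0 → (0, 4.5)

Vertices: (0, 0), (4.5, 0), (0, 4.5)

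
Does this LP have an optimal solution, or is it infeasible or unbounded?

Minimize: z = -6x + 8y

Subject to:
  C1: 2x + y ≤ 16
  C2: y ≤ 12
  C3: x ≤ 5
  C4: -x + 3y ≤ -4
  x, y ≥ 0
The point (5, 0) satisfies every constraint, so the LP is feasible; the constraints give x ≤ 5 and y ≤ 12, which with x, y ≥ 0 keep the feasible region inside a bounded box. A feasible, bounded LP attains a finite optimum at a vertex.

The LP has an optimal solution: (5, 0) with z = -30.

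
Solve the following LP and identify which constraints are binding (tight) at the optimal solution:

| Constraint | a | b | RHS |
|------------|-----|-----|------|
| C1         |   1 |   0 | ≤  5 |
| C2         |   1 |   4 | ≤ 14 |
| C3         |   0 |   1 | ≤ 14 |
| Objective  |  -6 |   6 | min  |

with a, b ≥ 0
Optimal: a = 5, b = 0
Binding: C1, b ≥ 0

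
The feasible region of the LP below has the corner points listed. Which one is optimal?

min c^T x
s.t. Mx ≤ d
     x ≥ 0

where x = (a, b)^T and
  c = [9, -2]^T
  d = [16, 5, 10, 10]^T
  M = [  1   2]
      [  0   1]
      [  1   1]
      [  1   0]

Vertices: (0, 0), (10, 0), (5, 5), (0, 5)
Evaluating z = 9a - 2b at each vertex:
  (0, 0): z = 0
  (10, 0): z = 90
  (5, 5): z = 35
  (0, 5): z = -10

The smallest value is z = -10, attained at (0, 5).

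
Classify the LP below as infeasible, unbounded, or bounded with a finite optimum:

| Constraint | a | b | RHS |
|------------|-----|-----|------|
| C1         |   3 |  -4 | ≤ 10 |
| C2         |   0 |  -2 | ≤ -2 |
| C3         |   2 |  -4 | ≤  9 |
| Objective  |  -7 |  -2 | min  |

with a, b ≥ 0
Feasible point: (0, 1) satisfies every constraint, so the LP is feasible.
Direction d = (0, 1): for each constraint row a, a·d ≤ 0 —
  (3)(0) + (-4)(1) = -4 ≤ 0
  (0)(0) + (-2)(1) = -2 ≤ 0
  (2)(0) + (-4)(1) = -4 ≤ 0
and d ≥ 0, so (0, 1) + t·d stays feasible for every t ≥ 0. Along this ray z = -7a - 2b changes by -2 per unit t, so z → −∞.

Unbounded — the objective can decrease without bound over the feasible region.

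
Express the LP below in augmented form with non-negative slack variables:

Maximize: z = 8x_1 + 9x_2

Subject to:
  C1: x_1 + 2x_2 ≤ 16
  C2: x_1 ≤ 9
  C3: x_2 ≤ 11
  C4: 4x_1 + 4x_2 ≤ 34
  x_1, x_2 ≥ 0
max z = 8x_1 + 9x_2

s.t.
  x_1 + 2x_2 + s1 = 16
  x_1 + s2 = 9
  x_2 + s3 = 11
  4x_1 + 4x_2 + s4 = 34
  x_1, x_2, s1, s2, s3, s4 ≥ 0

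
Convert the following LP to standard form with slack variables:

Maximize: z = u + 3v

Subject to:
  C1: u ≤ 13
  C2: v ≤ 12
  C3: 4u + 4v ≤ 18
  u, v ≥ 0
max z = u + 3v

s.t.
  u + s1 = 13
  v + s2 = 12
  4u + 4v + s3 = 18
  u, v, s1, s2, s3 ≥ 0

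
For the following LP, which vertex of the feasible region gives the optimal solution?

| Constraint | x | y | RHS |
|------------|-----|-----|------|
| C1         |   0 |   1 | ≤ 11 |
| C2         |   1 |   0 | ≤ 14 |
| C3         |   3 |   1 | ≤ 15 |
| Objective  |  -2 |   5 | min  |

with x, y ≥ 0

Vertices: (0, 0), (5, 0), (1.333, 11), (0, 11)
(5, 0) with z = -10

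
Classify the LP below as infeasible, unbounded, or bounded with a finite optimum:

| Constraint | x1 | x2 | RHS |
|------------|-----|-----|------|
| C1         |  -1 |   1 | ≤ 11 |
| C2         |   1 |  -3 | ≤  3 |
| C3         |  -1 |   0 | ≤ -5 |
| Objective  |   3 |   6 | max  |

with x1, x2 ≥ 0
Feasible point: (5, 1) satisfies every constraint, so the LP is feasible.
Direction d = (1, 1): for each constraint row a, a·d ≤ 0 —
  (-1)(1) + (1)(1) = 0 ≤ 0
  (1)(1) + (-3)(1) = -2 ≤ 0
  (-1)(1) + (0)(1) = -1 ≤ 0
and d ≥ 0, so (5, 1) + t·d stays feasible for every t ≥ 0. Along this ray z = 3x1 + 6x2 changes by 9 per unit t, so z → +∞.

Unbounded: there is a feasible ray along which z → +∞.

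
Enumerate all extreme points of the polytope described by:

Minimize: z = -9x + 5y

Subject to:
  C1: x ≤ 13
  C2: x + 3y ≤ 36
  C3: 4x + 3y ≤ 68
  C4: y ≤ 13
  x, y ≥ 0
Each vertex is the intersection of two constraint boundaries that also satisfies all remaining constraints:
  x = 0 and y = 0 → (0, 0)
  x = 13 and y = 0 → (13, 0)
  x = 13 and 4x + 3y = 68 → (13, 5.333)
  x + 3y = 36 and 4x + 3y = 68 → (10.67, 8.444)
  x + 3y = 36 and x = 0 → (0, 12)

Vertices: (0, 0), (13, 0), (13, 5.333), (10.67, 8.444), (0, 12)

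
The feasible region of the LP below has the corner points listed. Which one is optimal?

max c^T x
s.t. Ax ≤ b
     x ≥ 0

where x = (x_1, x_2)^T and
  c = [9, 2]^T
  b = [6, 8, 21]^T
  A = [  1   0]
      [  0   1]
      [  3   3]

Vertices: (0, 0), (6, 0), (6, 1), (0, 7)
Evaluating z = 9x_1 + 2x_2 at each vertex:
  (0, 0): z = 0
  (6, 0): z = 54
  (6, 1): z = 56
  (0, 7): z = 14

The largest value is z = 56, attained at (6, 1).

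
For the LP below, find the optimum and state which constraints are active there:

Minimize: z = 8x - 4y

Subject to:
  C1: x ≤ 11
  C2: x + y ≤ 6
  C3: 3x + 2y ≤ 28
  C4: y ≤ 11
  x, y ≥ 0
Optimal: x = 0, y = 6
Binding: C2, x ≥ 0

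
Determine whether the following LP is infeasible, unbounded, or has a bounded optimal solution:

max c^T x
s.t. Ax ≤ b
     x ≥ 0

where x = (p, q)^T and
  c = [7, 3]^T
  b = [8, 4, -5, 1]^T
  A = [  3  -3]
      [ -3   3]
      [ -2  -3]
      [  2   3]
One constraint requires 2p + 3q ≤ 1, while the constraint -2p - 3q ≤ -5 is equivalent to 2p + 3q ≥ 5. Together they would need 5 ≤ 2p + 3q ≤ 1, which is impossible since 5 > 1. No point satisfies all constraints.

Infeasible — the constraint set is empty.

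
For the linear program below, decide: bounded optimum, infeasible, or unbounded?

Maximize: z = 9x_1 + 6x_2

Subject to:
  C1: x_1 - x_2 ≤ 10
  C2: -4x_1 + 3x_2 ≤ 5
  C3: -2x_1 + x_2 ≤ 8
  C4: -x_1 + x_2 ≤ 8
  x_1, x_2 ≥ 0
Feasible point: (0, 0) satisfies every constraint, so the LP is feasible.
Direction d = (1, 1): for each constraint row a, a·d ≤ 0 —
  (1)(1) + (-1)(1) = 0 ≤ 0
  (-4)(1) + (3)(1) = -1 ≤ 0
  (-2)(1) + (1)(1) = -1 ≤ 0
  (-1)(1) + (1)(1) = 0 ≤ 0
and d ≥ 0, so (0, 0) + t·d stays feasible for every t ≥ 0. Along this ray z = 9x_1 + 6x_2 changes by 15 per unit t, so z → +∞.

Unbounded — the objective can increase without bound over the feasible region.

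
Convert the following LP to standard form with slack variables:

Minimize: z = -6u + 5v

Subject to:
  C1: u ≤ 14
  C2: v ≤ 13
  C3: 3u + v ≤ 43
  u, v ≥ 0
min z = -6u + 5v

s.t.
  u + s1 = 14
  v + s2 = 13
  3u + v + s3 = 43
  u, v, s1, s2, s3 ≥ 0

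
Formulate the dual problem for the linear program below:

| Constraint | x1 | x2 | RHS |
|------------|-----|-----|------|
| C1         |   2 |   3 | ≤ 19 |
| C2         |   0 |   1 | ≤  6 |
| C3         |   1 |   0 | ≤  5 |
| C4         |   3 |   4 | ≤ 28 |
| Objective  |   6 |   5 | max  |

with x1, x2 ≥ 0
Minimize: z = 19y1 + 6y2 + 5y3 + 28y4

Subject to:
  C1: -2y1 - y3 - 3y4 ≤ -6
  C2: -3y1 - y2 - 4y4 ≤ -5
  y1, y2, y3, y4 ≥ 0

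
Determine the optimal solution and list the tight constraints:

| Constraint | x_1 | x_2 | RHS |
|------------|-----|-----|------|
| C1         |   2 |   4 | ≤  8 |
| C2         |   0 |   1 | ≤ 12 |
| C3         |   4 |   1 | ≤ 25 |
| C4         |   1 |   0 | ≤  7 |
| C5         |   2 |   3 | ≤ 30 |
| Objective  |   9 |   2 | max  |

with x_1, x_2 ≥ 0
Optimal: x_1 = 4, x_2 = 0
Slack at optimum:
  C1: slack = 0 (binding)
  C2: slack = 12
  C3: slack = 9
  C4: slack = 3
  C5: slack = 22
  x_1 ≥ 0: x_1 = 4
  x_2 ≥ 0: x_2 = 0 (binding)
Binding constraints: C1, x_2 ≥ 0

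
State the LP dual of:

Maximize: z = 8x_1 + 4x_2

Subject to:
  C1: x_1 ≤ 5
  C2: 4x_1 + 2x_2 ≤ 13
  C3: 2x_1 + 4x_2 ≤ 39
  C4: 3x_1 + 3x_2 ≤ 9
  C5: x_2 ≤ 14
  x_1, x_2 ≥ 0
Minimize: z = 5y1 + 13y2 + 39y3 + 9y4 + 14y5

Subject to:
  C1: -y1 - 4y2 - 2y3 - 3y4 ≤ -8
  C2: -2y2 - 4y3 - 3y4 - y5 ≤ -4
  y1, y2, y3, y4, y5 ≥ 0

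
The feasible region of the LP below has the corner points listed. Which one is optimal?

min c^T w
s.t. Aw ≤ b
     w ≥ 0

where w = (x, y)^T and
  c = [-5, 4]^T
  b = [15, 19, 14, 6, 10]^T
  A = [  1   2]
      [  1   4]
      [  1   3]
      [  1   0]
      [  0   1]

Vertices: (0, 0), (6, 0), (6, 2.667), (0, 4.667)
(6, 0) with z = -30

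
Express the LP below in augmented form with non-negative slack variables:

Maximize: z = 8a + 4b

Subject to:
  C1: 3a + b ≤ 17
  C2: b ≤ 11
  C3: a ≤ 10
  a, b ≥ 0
max z = 8a + 4b

s.t.
  3a + b + s1 = 17
  b + s2 = 11
  a + s3 = 10
  a, b, s1, s2, s3 ≥ 0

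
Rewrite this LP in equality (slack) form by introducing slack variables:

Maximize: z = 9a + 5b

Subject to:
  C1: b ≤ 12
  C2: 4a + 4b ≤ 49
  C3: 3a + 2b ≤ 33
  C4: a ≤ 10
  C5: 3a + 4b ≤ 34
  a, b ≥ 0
max z = 9a + 5b

s.t.
  b + s1 = 12
  4a + 4b + s2 = 49
  3a + 2b + s3 = 33
  a + s4 = 10
  3a + 4b + s5 = 34
  a, b, s1, s2, s3, s4, s5 ≥ 0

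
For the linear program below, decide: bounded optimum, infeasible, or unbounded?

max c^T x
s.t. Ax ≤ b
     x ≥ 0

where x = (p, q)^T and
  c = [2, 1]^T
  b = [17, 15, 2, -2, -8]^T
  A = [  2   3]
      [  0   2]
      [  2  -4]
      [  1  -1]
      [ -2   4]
One constraint requires 2p - 4q ≤ 2, while the constraint -2p + 4q ≤ -8 is equivalent to 2p - 4q ≥ 8. Together they would need 8 ≤ 2p - 4q ≤ 2, which is impossible since 8 > 2. No point satisfies all constraints.

Infeasible — the constraint set is empty.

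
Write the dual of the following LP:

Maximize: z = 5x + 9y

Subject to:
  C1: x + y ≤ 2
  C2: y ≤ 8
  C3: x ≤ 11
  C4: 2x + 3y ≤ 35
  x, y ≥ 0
Minimize: z = 2y1 + 8y2 + 11y3 + 35y4

Subject to:
  C1: -y1 - y3 - 2y4 ≤ -5
  C2: -y1 - y2 - 3y4 ≤ -9
  y1, y2, y3, y4 ≥ 0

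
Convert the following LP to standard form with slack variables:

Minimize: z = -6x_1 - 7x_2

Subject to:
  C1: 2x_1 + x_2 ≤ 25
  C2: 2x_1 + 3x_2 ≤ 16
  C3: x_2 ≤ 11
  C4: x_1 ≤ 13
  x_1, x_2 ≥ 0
min z = -6x_1 - 7x_2

s.t.
  2x_1 + x_2 + s1 = 25
  2x_1 + 3x_2 + s2 = 16
  x_2 + s3 = 11
  x_1 + s4 = 13
  x_1, x_2, s1, s2, s3, s4 ≥ 0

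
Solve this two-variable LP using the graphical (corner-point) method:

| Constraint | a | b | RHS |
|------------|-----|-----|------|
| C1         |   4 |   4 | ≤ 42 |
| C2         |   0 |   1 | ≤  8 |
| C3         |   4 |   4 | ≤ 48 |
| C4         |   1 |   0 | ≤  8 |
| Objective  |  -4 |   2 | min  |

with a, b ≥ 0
Each vertex is the intersection of two constraint boundaries that also satisfies all remaining constraints:
  a = 0 and b = 0 → (0, 0)
  a = 8 and b = 0 → (8, 0)
  4a + 4b = 42 and a = 8 → (8, 2.5)
  4a + 4b = 42 and b = 8 → (2.5, 8)
  b = 8 and a = 0 → (0, 8)

Evaluating z = -4a + 2b at each vertex:
  (0, 0): z = 0
  (8, 0): z = -32
  (8, 2.5): z = -27
  (2.5, 8): z = 6
  (0, 8): z = 16

The minimum is at (8, 0) with z = -32.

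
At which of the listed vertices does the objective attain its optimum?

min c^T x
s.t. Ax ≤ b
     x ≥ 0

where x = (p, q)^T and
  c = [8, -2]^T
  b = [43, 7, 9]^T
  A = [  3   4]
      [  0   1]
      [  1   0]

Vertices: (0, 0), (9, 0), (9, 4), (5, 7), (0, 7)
Evaluating z = 8p - 2q at each vertex:
  (0, 0): z = 0
  (9, 0): z = 72
  (9, 4): z = 64
  (5, 7): z = 26
  (0, 7): z = -14

The smallest value is z = -14, attained at (0, 7).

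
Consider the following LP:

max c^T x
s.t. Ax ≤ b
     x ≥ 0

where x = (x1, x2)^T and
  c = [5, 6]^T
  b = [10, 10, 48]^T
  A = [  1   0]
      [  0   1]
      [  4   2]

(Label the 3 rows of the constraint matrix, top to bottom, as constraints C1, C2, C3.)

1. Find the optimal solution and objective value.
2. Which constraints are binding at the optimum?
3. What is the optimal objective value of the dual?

1. x1 = 7, x2 = 10, z = 95
2. C2, C3
3. 95 (by strong duality, equal to the primal optimum)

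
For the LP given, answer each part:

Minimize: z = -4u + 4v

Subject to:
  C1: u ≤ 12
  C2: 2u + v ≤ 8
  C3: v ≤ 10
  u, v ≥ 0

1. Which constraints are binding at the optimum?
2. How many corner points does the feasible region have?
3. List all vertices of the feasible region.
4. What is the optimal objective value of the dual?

1. C2, v ≥ 0
2. 3
3. (0, 0), (4, 0), (0, 8)
4. -16 (by strong duality, equal to the primal optimum)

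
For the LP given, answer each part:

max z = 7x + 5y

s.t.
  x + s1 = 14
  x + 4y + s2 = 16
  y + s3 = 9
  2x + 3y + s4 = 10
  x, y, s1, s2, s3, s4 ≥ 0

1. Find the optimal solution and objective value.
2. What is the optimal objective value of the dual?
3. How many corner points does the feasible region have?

1. x = 5, y = 0, z = 35
2. 35 (by strong duality, equal to the primal optimum)
3. 3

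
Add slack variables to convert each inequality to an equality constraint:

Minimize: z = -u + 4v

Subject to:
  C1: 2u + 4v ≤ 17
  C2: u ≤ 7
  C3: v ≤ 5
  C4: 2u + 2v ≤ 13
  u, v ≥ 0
min z = -u + 4v

s.t.
  2u + 4v + s1 = 17
  u + s2 = 7
  v + s3 = 5
  2u + 2v + s4 = 13
  u, v, s1, s2, s3, s4 ≥ 0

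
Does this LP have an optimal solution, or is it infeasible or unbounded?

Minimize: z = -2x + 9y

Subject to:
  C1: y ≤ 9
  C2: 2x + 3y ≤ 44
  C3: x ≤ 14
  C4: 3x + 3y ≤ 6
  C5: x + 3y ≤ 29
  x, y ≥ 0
The point (2, 0) satisfies every constraint, so the LP is feasible; the constraints give x ≤ 14 and y ≤ 9, which with x, y ≥ 0 keep the feasible region inside a bounded box. A feasible, bounded LP attains a finite optimum at a vertex.

Evaluating z = -2x + 9y at each vertex:
  (0, 0): z = 0
  (2, 0): z = -4
  (0, 2): z = 18

The LP has an optimal solution: (2, 0) with z = -4.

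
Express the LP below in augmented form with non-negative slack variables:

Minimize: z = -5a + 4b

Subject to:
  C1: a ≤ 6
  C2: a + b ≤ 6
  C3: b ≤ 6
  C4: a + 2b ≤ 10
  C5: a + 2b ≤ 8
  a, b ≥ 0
min z = -5a + 4b

s.t.
  a + s1 = 6
  a + b + s2 = 6
  b + s3 = 6
  a + 2b + s4 = 10
  a + 2b + s5 = 8
  a, b, s1, s2, s3, s4, s5 ≥ 0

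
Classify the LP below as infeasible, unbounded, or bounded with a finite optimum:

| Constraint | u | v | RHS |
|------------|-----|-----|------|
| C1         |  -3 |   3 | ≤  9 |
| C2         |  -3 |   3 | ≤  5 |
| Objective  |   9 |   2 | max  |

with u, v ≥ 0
Feasible point: (0, 0) satisfies every constraint, so the LP is feasible.
Direction d = (1, 0): for each constraint row a, a·d ≤ 0 —
  (-3)(1) + (3)(0) = -3 ≤ 0
  (-3)(1) + (3)(0) = -3 ≤ 0
and d ≥ 0, so (0, 0) + t·d stays feasible for every t ≥ 0. Along this ray z = 9u + 2v changes by 9 per unit t, so z → +∞.

The LP is unbounded; z can be made arbitrarily large.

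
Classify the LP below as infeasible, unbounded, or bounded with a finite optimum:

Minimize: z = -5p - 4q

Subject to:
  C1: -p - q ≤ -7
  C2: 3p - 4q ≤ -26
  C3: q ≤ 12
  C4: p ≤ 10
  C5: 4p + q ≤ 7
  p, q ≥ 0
The point (0, 7) satisfies every constraint, so the LP is feasible; the constraints give p ≤ 10 and q ≤ 12, which with p, q ≥ 0 keep the feasible region inside a bounded box. A feasible, bounded LP attains a finite optimum at a vertex.

Bounded optimum: z* = -28 at (0, 7).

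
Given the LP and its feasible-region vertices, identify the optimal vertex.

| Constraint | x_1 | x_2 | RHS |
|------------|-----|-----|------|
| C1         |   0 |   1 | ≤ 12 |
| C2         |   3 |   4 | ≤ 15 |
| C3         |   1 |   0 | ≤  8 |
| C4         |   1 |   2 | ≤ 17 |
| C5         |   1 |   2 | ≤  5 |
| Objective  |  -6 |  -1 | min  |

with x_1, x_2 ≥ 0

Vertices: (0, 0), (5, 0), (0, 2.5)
Evaluating z = -6x_1 - x_2 at each vertex:
  (0, 0): z = 0
  (5, 0): z = -30
  (0, 2.5): z = -2.5

The smallest value is z = -30, attained at (5, 0).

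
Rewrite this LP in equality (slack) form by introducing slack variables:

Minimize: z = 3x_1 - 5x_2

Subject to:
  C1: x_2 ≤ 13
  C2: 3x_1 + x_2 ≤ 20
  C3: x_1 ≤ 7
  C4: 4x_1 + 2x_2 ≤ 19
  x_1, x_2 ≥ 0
min z = 3x_1 - 5x_2

s.t.
  x_2 + s1 = 13
  3x_1 + x_2 + s2 = 20
  x_1 + s3 = 7
  4x_1 + 2x_2 + s4 = 19
  x_1, x_2, s1, s2, s3, s4 ≥ 0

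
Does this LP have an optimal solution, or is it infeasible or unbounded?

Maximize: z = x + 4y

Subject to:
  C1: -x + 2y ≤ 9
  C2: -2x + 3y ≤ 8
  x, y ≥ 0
Feasible point: (0, 0) satisfies every constraint, so the LP is feasible.
Direction d = (1, 0): for each constraint row a, a·d ≤ 0 —
  (-1)(1) + (2)(0) = -1 ≤ 0
  (-2)(1) + (3)(0) = -2 ≤ 0
and d ≥ 0, so (0, 0) + t·d stays feasible for every t ≥ 0. Along this ray z = x + 4y changes by 1 per unit t, so z → +∞.

Unbounded — the objective can increase without bound over the feasible region.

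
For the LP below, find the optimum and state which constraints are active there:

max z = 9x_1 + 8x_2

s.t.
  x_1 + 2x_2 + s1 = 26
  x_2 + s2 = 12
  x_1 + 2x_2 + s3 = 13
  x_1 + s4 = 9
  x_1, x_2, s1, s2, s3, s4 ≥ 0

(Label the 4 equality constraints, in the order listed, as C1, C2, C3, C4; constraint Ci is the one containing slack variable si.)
Optimal: x_1 = 9, x_2 = 2
Slack at optimum:
  C1: slack = 13
  C2: slack = 10
  C3: slack = 0 (binding)
  C4: slack = 0 (binding)
  x_1 ≥ 0: x_1 = 9
  x_2 ≥ 0: x_2 = 2
Binding constraints: C3, C4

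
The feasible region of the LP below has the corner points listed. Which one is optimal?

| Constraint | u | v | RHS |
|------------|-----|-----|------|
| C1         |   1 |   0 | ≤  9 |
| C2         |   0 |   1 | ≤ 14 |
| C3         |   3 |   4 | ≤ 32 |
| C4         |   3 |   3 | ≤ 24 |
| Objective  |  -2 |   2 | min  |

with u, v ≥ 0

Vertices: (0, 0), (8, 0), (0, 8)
Evaluating z = -2u + 2v at each vertex:
  (0, 0): z = 0
  (8, 0): z = -16
  (0, 8): z = 16

The smallest value is z = -16, attained at (8, 0).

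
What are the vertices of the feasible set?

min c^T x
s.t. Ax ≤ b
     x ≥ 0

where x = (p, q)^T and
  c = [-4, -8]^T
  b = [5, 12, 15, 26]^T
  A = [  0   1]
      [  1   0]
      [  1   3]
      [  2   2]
Each vertex is the intersection of two constraint boundaries that also satisfies all remaining constraints:
  p = 0 and q = 0 → (0, 0)
  p = 12 and q = 0 → (12, 0)
  p = 12 and p + 3q = 15 → (12, 1)
  q = 5 and p + 3q = 15 → (0, 5)

Vertices: (0, 0), (12, 0), (12, 1), (0, 5)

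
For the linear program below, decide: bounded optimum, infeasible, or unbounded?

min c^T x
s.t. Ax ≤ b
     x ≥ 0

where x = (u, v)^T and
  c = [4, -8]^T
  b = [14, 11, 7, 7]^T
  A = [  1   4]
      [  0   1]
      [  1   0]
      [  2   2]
The point (0, 3.5) satisfies every constraint, so the LP is feasible; the constraints give u ≤ 7 and v ≤ 11, which with u, v ≥ 0 keep the feasible region inside a bounded box. A feasible, bounded LP attains a finite optimum at a vertex.

Bounded optimum: z* = -28 at (0, 3.5).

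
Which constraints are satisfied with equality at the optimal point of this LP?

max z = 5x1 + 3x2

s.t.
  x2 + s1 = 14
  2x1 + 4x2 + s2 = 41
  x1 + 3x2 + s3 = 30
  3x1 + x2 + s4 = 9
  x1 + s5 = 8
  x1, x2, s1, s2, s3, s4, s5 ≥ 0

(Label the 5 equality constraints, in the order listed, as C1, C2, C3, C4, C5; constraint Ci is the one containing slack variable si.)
Optimal: x1 = 0, x2 = 9
Slack at optimum:
  C1: slack = 5
  C2: slack = 5
  C3: slack = 3
  C4: slack = 0 (binding)
  C5: slack = 8
  x1 ≥ 0: x1 = 0 (binding)
  x2 ≥ 0: x2 = 9
Binding constraints: C4, x1 ≥ 0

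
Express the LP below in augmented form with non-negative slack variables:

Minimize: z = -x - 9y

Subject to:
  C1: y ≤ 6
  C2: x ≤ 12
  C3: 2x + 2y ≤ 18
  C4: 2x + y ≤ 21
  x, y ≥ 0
min z = -x - 9y

s.t.
  y + s1 = 6
  x + s2 = 12
  2x + 2y + s3 = 18
  2x + y + s4 = 21
  x, y, s1, s2, s3, s4 ≥ 0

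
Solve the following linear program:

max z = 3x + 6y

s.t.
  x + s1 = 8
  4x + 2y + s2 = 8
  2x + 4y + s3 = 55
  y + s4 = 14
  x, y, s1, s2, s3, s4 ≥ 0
Each vertex is the intersection of two constraint boundaries that also satisfies all remaining constraints:
  x = 0 and y = 0 → (0, 0)
  4x + 2y = 8 and y = 0 → (2, 0)
  4x + 2y = 8 and x = 0 → (0, 4)

Evaluating z = 3x + 6y at each vertex:
  (0, 0): z = 0
  (2, 0): z = 6
  (0, 4): z = 24

The maximum is at (0, 4) with z = 24.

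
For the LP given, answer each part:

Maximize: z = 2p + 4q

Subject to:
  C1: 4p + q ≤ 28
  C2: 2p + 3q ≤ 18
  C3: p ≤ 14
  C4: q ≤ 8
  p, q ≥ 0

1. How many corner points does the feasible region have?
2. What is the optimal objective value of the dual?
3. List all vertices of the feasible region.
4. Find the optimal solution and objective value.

1. 4
2. 24 (by strong duality, equal to the primal optimum)
3. (0, 0), (7, 0), (6.6, 1.6), (0, 6)
4. p = 0, q = 6, z = 24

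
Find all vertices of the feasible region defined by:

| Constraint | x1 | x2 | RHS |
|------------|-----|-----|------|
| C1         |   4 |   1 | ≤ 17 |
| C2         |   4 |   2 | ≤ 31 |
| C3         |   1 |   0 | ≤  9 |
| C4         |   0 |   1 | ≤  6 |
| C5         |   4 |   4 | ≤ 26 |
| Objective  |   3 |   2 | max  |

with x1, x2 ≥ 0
Each vertex is the intersection of two constraint boundaries that also satisfies all remaining constraints:
  x1 = 0 and x2 = 0 → (0, 0)
  4x1 + x2 = 17 and x2 = 0 → (4.25, 0)
  4x1 + x2 = 17 and 4x1 + 4x2 = 26 → (3.5, 3)
  x2 = 6 and 4x1 + 4x2 = 26 → (0.5, 6)
  x2 = 6 and x1 = 0 → (0, 6)

Vertices: (0, 0), (4.25, 0), (3.5, 3), (0.5, 6), (0, 6)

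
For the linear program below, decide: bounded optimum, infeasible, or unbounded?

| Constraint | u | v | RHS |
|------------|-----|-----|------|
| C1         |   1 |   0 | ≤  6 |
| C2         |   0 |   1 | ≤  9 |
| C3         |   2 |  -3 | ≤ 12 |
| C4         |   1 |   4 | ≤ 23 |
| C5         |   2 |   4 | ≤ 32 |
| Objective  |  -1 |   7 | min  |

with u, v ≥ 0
The point (6, 0) satisfies every constraint, so the LP is feasible; the constraints give u ≤ 6 and v ≤ 9, which with u, v ≥ 0 keep the feasible region inside a bounded box. A feasible, bounded LP attains a finite optimum at a vertex.

Evaluating z = -u + 7v at each vertex:
  (0, 0): z = 0
  (6, 0): z = -6
  (6, 4.25): z = 23.75
  (0, 5.75): z = 40.25

Bounded optimum: z* = -6 at (6, 0).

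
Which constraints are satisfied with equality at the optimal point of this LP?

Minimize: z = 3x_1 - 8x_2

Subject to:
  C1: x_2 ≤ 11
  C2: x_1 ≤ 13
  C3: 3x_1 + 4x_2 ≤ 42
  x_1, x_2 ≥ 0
Optimal: x_1 = 0, x_2 = 10.5
Binding: C3, x_1 ≥ 0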